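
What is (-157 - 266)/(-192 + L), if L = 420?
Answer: -141/76 ≈ -1.8553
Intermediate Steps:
(-157 - 266)/(-192 + L) = (-157 - 266)/(-192 + 420) = -423/228 = -423*1/228 = -141/76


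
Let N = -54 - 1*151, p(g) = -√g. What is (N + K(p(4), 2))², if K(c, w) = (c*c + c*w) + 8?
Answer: 38809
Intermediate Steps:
K(c, w) = 8 + c² + c*w (K(c, w) = (c² + c*w) + 8 = 8 + c² + c*w)
N = -205 (N = -54 - 151 = -205)
(N + K(p(4), 2))² = (-205 + (8 + (-√4)² - √4*2))² = (-205 + (8 + (-1*2)² - 1*2*2))² = (-205 + (8 + (-2)² - 2*2))² = (-205 + (8 + 4 - 4))² = (-205 + 8)² = (-197)² = 38809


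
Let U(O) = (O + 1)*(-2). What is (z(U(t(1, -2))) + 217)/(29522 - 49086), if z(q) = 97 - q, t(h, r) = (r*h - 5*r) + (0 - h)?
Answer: -165/9782 ≈ -0.016868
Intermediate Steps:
t(h, r) = -h - 5*r + h*r (t(h, r) = (h*r - 5*r) - h = (-5*r + h*r) - h = -h - 5*r + h*r)
U(O) = -2 - 2*O (U(O) = (1 + O)*(-2) = -2 - 2*O)
(z(U(t(1, -2))) + 217)/(29522 - 49086) = ((97 - (-2 - 2*(-1*1 - 5*(-2) + 1*(-2)))) + 217)/(29522 - 49086) = ((97 - (-2 - 2*(-1 + 10 - 2))) + 217)/(-19564) = ((97 - (-2 - 2*7)) + 217)*(-1/19564) = ((97 - (-2 - 14)) + 217)*(-1/19564) = ((97 - 1*(-16)) + 217)*(-1/19564) = ((97 + 16) + 217)*(-1/19564) = (113 + 217)*(-1/19564) = 330*(-1/19564) = -165/9782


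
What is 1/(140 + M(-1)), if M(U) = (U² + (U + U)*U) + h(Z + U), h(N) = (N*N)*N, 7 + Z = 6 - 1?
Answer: 1/116 ≈ 0.0086207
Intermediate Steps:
Z = -2 (Z = -7 + (6 - 1) = -7 + 5 = -2)
h(N) = N³ (h(N) = N²*N = N³)
M(U) = (-2 + U)³ + 3*U² (M(U) = (U² + (U + U)*U) + (-2 + U)³ = (U² + (2*U)*U) + (-2 + U)³ = (U² + 2*U²) + (-2 + U)³ = 3*U² + (-2 + U)³ = (-2 + U)³ + 3*U²)
1/(140 + M(-1)) = 1/(140 + ((-2 - 1)³ + 3*(-1)²)) = 1/(140 + ((-3)³ + 3*1)) = 1/(140 + (-27 + 3)) = 1/(140 - 24) = 1/116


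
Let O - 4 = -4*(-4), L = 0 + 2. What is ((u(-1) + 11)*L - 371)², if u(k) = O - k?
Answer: 94249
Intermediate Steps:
L = 2
O = 20 (O = 4 - 4*(-4) = 4 + 16 = 20)
u(k) = 20 - k
((u(-1) + 11)*L - 371)² = (((20 - 1*(-1)) + 11)*2 - 371)² = (((20 + 1) + 11)*2 - 371)² = ((21 + 11)*2 - 371)² = (32*2 - 371)² = (64 - 371)² = (-307)² = 94249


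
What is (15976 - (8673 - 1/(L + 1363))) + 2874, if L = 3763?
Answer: 52167303/5126 ≈ 10177.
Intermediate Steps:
(15976 - (8673 - 1/(L + 1363))) + 2874 = (15976 - (8673 - 1/(3763 + 1363))) + 2874 = (15976 - (8673 - 1/5126)) + 2874 = (15976 - 1*44457797/5126) + 2874 = (15976 - 44457797/5126) + 2874 = 37435179/5126 + 2874 = 52167303/5126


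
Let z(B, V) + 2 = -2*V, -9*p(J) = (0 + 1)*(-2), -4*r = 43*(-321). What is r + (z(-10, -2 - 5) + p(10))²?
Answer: 1166443/324 ≈ 3600.1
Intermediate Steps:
r = 13803/4 (r = -43*(-321)/4 = -¼*(-13803) = 13803/4 ≈ 3450.8)
p(J) = 2/9 (p(J) = -(0 + 1)*(-2)/9 = -(-2)/9 = -⅑*(-2) = 2/9)
z(B, V) = -2 - 2*V
r + (z(-10, -2 - 5) + p(10))² = 13803/4 + ((-2 - 2*(-2 - 5)) + 2/9)² = 13803/4 + ((-2 - 2*(-7)) + 2/9)² = 13803/4 + ((-2 + 14) + 2/9)² = 13803/4 + (12 + 2/9)² = 13803/4 + (110/9)² = 13803/4 + 12100/81 = 1166443/324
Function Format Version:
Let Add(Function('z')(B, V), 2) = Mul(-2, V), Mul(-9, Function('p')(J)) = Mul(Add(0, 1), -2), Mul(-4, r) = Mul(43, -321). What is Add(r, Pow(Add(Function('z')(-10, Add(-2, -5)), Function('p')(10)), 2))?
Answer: Rational(1166443, 324) ≈ 3600.1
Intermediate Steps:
r = Rational(13803, 4) (r = Mul(Rational(-1, 4), Mul(43, -321)) = Mul(Rational(-1, 4), -13803) = Rational(13803, 4) ≈ 3450.8)
Function('p')(J) = Rational(2, 9) (Function('p')(J) = Mul(Rational(-1, 9), Mul(Add(0, 1), -2)) = Mul(Rational(-1, 9), Mul(1, -2)) = Mul(Rational(-1, 9), -2) = Rational(2, 9))
Function('z')(B, V) = Add(-2, Mul(-2, V))
Add(r, Pow(Add(Function('z')(-10, Add(-2, -5)), Function('p')(10)), 2)) = Add(Rational(13803, 4), Pow(Add(Add(-2, Mul(-2, Add(-2, -5))), Rational(2, 9)), 2)) = Add(Rational(13803, 4), Pow(Add(Add(-2, Mul(-2, -7)), Rational(2, 9)), 2)) = Add(Rational(13803, 4), Pow(Add(Add(-2, 14), Rational(2, 9)), 2)) = Add(Rational(13803, 4), Pow(Add(12, Rational(2, 9)), 2)) = Add(Rational(13803, 4), Pow(Rational(110, 9), 2)) = Add(Rational(13803, 4), Rational(12100, 81)) = Rational(1166443, 324)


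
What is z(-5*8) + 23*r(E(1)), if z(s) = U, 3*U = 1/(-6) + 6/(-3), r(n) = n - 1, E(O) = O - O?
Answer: -427/18 ≈ -23.722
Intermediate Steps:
E(O) = 0
r(n) = -1 + n
U = -13/18 (U = (1/(-6) + 6/(-3))/3 = (1*(-⅙) + 6*(-⅓))/3 = (-⅙ - 2)/3 = (⅓)*(-13/6) = -13/18 ≈ -0.72222)
z(s) = -13/18
z(-5*8) + 23*r(E(1)) = -13/18 + 23*(-1 + 0) = -13/18 + 23*(-1) = -13/18 - 23 = -427/18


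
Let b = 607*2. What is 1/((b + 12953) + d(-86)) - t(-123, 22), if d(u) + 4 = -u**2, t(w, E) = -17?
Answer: 115040/6767 ≈ 17.000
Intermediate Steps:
b = 1214
d(u) = -4 - u**2
1/((b + 12953) + d(-86)) - t(-123, 22) = 1/((1214 + 12953) + (-4 - 1*(-86)**2)) - 1*(-17) = 1/(14167 + (-4 - 1*7396)) + 17 = 1/(14167 + (-4 - 7396)) + 17 = 1/(14167 - 7400) + 17 = 1/6767 + 17 = 115040/6767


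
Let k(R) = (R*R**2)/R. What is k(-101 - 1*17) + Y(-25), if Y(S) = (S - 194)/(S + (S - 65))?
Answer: 1601479/115 ≈ 13926.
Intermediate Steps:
k(R) = R**2 (k(R) = R**3/R = R**2)
Y(S) = (-194 + S)/(-65 + 2*S) (Y(S) = (-194 + S)/(S + (-65 + S)) = (-194 + S)/(-65 + 2*S))
k(-101 - 1*17) + Y(-25) = (-101 - 1*17)**2 + (-194 - 25)/(-65 + 2*(-25)) = (-101 - 17)**2 - 219/(-65 - 50) = (-118)**2 - 219/(-115) = 13924 - 1/115*(-219) = 13924 + 219/115 = 1601479/115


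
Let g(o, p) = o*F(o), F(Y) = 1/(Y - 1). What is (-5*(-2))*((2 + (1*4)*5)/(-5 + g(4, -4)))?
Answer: -60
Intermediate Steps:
F(Y) = 1/(-1 + Y)
g(o, p) = o/(-1 + o)
(-5*(-2))*((2 + (1*4)*5)/(-5 + g(4, -4))) = (-5*(-2))*((2 + (1*4)*5)/(-5 + 4/(-1 + 4))) = 10*((2 + 4*5)/(-5 + 4/3)) = 10*((2 + 20)/(-5 + 4*(⅓))) = 10*(22/(-5 + 4/3)) = 10*(22/(-11/3)) = 10*(22*(-3/11)) = 10*(-6) = -60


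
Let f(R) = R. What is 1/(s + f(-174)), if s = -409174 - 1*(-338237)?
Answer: -1/71111 ≈ -1.4063e-5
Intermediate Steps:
s = -70937 (s = -409174 + 338237 = -70937)
1/(s + f(-174)) = 1/(-70937 - 174) = 1/(-71111) = -1/71111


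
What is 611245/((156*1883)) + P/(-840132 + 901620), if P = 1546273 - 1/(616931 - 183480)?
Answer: 1268873192223487/46601083351368 ≈ 27.228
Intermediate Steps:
P = 670233578122/433451 (P = 1546273 - 1/433451 = 670233578122/433451 ≈ 1.5463e+6)
611245/((156*1883)) + P/(-840132 + 901620) = 611245/((156*1883)) + 670233578122/(433451*(-840132 + 901620)) = 611245/293748 + (670233578122/433451)/61488 = 611245*(1/293748) + (670233578122/433451)*(1/61488) = 611245/293748 + 335116789061/13326017544 = 1268873192223487/46601083351368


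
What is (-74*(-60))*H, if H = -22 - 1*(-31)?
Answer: 39960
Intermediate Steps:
H = 9 (H = -22 + 31 = 9)
(-74*(-60))*H = -74*(-60)*9 = 4440*9 = 39960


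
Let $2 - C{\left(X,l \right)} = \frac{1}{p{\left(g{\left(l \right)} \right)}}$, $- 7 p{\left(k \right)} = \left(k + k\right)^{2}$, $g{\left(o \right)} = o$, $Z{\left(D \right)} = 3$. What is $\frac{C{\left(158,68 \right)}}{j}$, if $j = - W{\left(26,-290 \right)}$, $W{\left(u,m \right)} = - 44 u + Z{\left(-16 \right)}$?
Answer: $\frac{36999}{21103936} \approx 0.0017532$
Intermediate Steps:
$p{\left(k \right)} = - \frac{4 k^{2}}{7}$ ($p{\left(k \right)} = - \frac{\left(k + k\right)^{2}}{7} = - \frac{\left(2 k\right)^{2}}{7} = - \frac{4 k^{2}}{7}$)
$W{\left(u,m \right)} = 3 - 44 u$ ($W{\left(u,m \right)} = - 44 u + 3 = 3 - 44 u$)
$C{\left(X,l \right)} = 2 + \frac{7}{4 l^{2}}$ ($C{\left(X,l \right)} = 2 - \frac{1}{\left(- \frac{4}{7}\right) l^{2}} = 2 - - \frac{7}{4 l^{2}} = 2 + \frac{7}{4 l^{2}}$)
$j = 1141$ ($j = - (3 - 1144) = \left(-1\right) \left(-1141\right) = 1141$)
$\frac{C{\left(158,68 \right)}}{j} = \frac{2 + \frac{7}{4 \cdot 4624}}{1141} = \left(2 + \frac{7}{4} \cdot \frac{1}{4624}\right) \frac{1}{1141} = \left(2 + \frac{7}{18496}\right) \frac{1}{1141} = \frac{36999}{18496} \cdot \frac{1}{1141} = \frac{36999}{21103936}$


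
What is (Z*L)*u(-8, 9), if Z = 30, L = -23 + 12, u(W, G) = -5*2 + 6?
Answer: 1320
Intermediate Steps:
u(W, G) = -4 (u(W, G) = -10 + 6 = -4)
L = -11
(Z*L)*u(-8, 9) = (30*(-11))*(-4) = -330*(-4) = 1320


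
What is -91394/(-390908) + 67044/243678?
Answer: 4039895257/7937973302 ≈ 0.50893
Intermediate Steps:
-91394/(-390908) + 67044/243678 = -91394*(-1/390908) + 67044*(1/243678) = 45697/195454 + 11174/40613 = 4039895257/7937973302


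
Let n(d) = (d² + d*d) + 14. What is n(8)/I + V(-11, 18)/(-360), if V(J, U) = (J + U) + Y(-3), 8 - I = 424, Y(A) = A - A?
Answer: -3377/9360 ≈ -0.36079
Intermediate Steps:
Y(A) = 0
I = -416 (I = 8 - 1*424 = 8 - 424 = -416)
n(d) = 14 + 2*d² (n(d) = (d² + d²) + 14 = 2*d² + 14 = 14 + 2*d²)
V(J, U) = J + U (V(J, U) = (J + U) + 0 = J + U)
n(8)/I + V(-11, 18)/(-360) = (14 + 2*8²)/(-416) + (-11 + 18)/(-360) = (14 + 2*64)*(-1/416) + 7*(-1/360) = (14 + 128)*(-1/416) - 7/360 = 142*(-1/416) - 7/360 = -71/208 - 7/360 = -3377/9360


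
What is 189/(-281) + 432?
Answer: 121203/281 ≈ 431.33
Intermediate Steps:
189/(-281) + 432 = -1/281*189 + 432 = -189/281 + 432 = 121203/281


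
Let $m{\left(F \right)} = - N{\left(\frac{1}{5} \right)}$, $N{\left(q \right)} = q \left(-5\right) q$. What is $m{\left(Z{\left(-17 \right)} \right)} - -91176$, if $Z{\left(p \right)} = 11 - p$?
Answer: $\frac{455881}{5} \approx 91176.0$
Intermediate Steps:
$N{\left(q \right)} = - 5 q^{2}$ ($N{\left(q \right)} = - 5 q q = - 5 q^{2}$)
$m{\left(F \right)} = \frac{1}{5}$ ($m{\left(F \right)} = - \left(-5\right) \left(\frac{1}{5}\right)^{2} = - \frac{-5}{25} = \left(-1\right) \left(- \frac{1}{5}\right) = \frac{1}{5}$)
$m{\left(Z{\left(-17 \right)} \right)} - -91176 = \frac{1}{5} - -91176 = \frac{1}{5} + 91176 = \frac{455881}{5}$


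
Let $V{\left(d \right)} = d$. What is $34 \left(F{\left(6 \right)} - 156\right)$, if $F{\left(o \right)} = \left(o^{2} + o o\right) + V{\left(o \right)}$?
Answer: $-2652$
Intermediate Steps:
$F{\left(o \right)} = o + 2 o^{2}$ ($F{\left(o \right)} = \left(o^{2} + o o\right) + o = \left(o^{2} + o^{2}\right) + o = 2 o^{2} + o = o + 2 o^{2}$)
$34 \left(F{\left(6 \right)} - 156\right) = 34 \left(6 \left(1 + 2 \cdot 6\right) - 156\right) = 34 \left(6 \left(1 + 12\right) - 156\right) = 34 \left(6 \cdot 13 - 156\right) = 34 \left(78 - 156\right) = 34 \left(-78\right) = -2652$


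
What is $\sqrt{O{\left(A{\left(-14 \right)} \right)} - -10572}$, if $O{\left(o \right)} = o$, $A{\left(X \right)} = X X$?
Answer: $4 \sqrt{673} \approx 103.77$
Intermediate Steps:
$A{\left(X \right)} = X^{2}$
$\sqrt{O{\left(A{\left(-14 \right)} \right)} - -10572} = \sqrt{\left(-14\right)^{2} - -10572} = \sqrt{196 + \left(-484 + 11056\right)} = \sqrt{196 + 10572} = \sqrt{10768} = 4 \sqrt{673}$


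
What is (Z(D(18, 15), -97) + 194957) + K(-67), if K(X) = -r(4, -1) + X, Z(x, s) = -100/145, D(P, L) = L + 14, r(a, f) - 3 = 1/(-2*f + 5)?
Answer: 39561892/203 ≈ 1.9489e+5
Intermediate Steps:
r(a, f) = 3 + 1/(5 - 2*f) (r(a, f) = 3 + 1/(-2*f + 5) = 3 + 1/(5 - 2*f))
D(P, L) = 14 + L
Z(x, s) = -20/29 (Z(x, s) = -100*1/145 = -20/29)
K(X) = -22/7 + X (K(X) = -2*(-8 + 3*(-1))/(-5 + 2*(-1)) + X = -2*(-8 - 3)/(-5 - 2) + X = -2*(-11)/(-7) + X = -2*(-1)*(-11)/7 + X = -1*22/7 + X = -22/7 + X)
(Z(D(18, 15), -97) + 194957) + K(-67) = (-20/29 + 194957) + (-22/7 - 67) = 5653733/29 - 491/7 = 39561892/203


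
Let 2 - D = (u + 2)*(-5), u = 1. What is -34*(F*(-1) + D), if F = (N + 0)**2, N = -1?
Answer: -544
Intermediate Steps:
D = 17 (D = 2 - (1 + 2)*(-5) = 2 - 3*(-5) = 2 - 1*(-15) = 2 + 15 = 17)
F = 1 (F = (-1 + 0)**2 = (-1)**2 = 1)
-34*(F*(-1) + D) = -34*(1*(-1) + 17) = -34*(-1 + 17) = -34*16 = -544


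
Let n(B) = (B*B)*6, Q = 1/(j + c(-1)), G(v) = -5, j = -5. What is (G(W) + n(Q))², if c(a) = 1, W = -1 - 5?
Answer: 1369/64 ≈ 21.391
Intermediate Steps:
W = -6
Q = -¼ (Q = 1/(-5 + 1) = 1/(-4) = -¼ ≈ -0.25000)
n(B) = 6*B² (n(B) = B²*6 = 6*B²)
(G(W) + n(Q))² = (-5 + 6*(-¼)²)² = (-5 + 6*(1/16))² = (-5 + 3/8)² = (-37/8)² = 1369/64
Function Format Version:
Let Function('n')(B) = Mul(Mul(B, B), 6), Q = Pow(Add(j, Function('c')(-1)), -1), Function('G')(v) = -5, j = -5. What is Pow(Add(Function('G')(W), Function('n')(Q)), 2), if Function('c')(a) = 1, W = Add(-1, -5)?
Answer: Rational(1369, 64) ≈ 21.391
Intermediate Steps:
W = -6
Q = Rational(-1, 4) (Q = Pow(Add(-5, 1), -1) = Pow(-4, -1) = Rational(-1, 4) ≈ -0.25000)
Function('n')(B) = Mul(6, Pow(B, 2)) (Function('n')(B) = Mul(Pow(B, 2), 6) = Mul(6, Pow(B, 2)))
Pow(Add(Function('G')(W), Function('n')(Q)), 2) = Pow(Add(-5, Mul(6, Pow(Rational(-1, 4), 2))), 2) = Pow(Add(-5, Mul(6, Rational(1, 16))), 2) = Pow(Add(-5, Rational(3, 8)), 2) = Pow(Rational(-37, 8), 2) = Rational(1369, 64)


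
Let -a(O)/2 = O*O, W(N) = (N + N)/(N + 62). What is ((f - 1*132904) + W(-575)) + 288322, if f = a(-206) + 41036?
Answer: 57242716/513 ≈ 1.1158e+5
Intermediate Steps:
W(N) = 2*N/(62 + N) (W(N) = (2*N)/(62 + N) = 2*N/(62 + N))
a(O) = -2*O² (a(O) = -2*O*O = -2*O²)
f = -43836 (f = -2*(-206)² + 41036 = -2*42436 + 41036 = -84872 + 41036 = -43836)
((f - 1*132904) + W(-575)) + 288322 = ((-43836 - 1*132904) + 2*(-575)/(62 - 575)) + 288322 = ((-43836 - 132904) + 2*(-575)/(-513)) + 288322 = (-176740 + 2*(-575)*(-1/513)) + 288322 = (-176740 + 1150/513) + 288322 = -90666470/513 + 288322 = 57242716/513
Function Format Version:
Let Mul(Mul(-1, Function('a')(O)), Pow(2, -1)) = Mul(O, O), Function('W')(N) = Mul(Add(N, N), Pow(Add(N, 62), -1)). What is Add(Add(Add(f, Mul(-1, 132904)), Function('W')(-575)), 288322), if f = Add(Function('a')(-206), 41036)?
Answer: Rational(57242716, 513) ≈ 1.1158e+5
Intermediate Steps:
Function('W')(N) = Mul(2, N, Pow(Add(62, N), -1)) (Function('W')(N) = Mul(Mul(2, N), Pow(Add(62, N), -1)) = Mul(2, N, Pow(Add(62, N), -1)))
Function('a')(O) = Mul(-2, Pow(O, 2)) (Function('a')(O) = Mul(-2, Mul(O, O)) = Mul(-2, Pow(O, 2)))
f = -43836 (f = Add(Mul(-2, Pow(-206, 2)), 41036) = Add(Mul(-2, 42436), 41036) = Add(-84872, 41036) = -43836)
Add(Add(Add(f, Mul(-1, 132904)), Function('W')(-575)), 288322) = Add(Add(Add(-43836, Mul(-1, 132904)), Mul(2, -575, Pow(Add(62, -575), -1))), 288322) = Add(Add(Add(-43836, -132904), Mul(2, -575, Pow(-513, -1))), 288322) = Add(Add(-176740, Mul(2, -575, Rational(-1, 513))), 288322) = Add(Add(-176740, Rational(1150, 513)), 288322) = Add(Rational(-90666470, 513), 288322) = Rational(57242716, 513)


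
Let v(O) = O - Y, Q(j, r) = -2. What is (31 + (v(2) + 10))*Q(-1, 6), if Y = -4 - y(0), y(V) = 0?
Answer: -94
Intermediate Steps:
Y = -4 (Y = -4 - 1*0 = -4 + 0 = -4)
v(O) = 4 + O (v(O) = O - 1*(-4) = O + 4 = 4 + O)
(31 + (v(2) + 10))*Q(-1, 6) = (31 + ((4 + 2) + 10))*(-2) = (31 + (6 + 10))*(-2) = (31 + 16)*(-2) = 47*(-2) = -94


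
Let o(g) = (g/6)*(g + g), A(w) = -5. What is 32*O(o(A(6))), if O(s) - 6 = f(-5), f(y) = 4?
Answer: 320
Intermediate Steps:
o(g) = g**2/3 (o(g) = (g*(1/6))*(2*g) = (g/6)*(2*g) = g**2/3)
O(s) = 10 (O(s) = 6 + 4 = 10)
32*O(o(A(6))) = 32*10 = 320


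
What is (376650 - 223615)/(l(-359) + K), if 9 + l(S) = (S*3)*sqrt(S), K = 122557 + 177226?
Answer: 45875914090/90280865587 + 164818695*I*sqrt(359)/90280865587 ≈ 0.50815 + 0.034591*I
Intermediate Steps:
K = 299783
l(S) = -9 + 3*S**(3/2) (l(S) = -9 + (S*3)*sqrt(S) = -9 + (3*S)*sqrt(S) = -9 + 3*S**(3/2))
(376650 - 223615)/(l(-359) + K) = (376650 - 223615)/((-9 + 3*(-359)**(3/2)) + 299783) = 153035/((-9 + 3*(-359*I*sqrt(359))) + 299783) = 153035/((-9 - 1077*I*sqrt(359)) + 299783) = 153035/(299774 - 1077*I*sqrt(359))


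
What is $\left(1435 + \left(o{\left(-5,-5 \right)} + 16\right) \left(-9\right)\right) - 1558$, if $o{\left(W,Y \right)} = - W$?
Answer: $-312$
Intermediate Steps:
$\left(1435 + \left(o{\left(-5,-5 \right)} + 16\right) \left(-9\right)\right) - 1558 = \left(1435 + \left(\left(-1\right) \left(-5\right) + 16\right) \left(-9\right)\right) - 1558 = \left(1435 + \left(5 + 16\right) \left(-9\right)\right) - 1558 = \left(1435 + 21 \left(-9\right)\right) - 1558 = \left(1435 - 189\right) - 1558 = 1246 - 1558 = -312$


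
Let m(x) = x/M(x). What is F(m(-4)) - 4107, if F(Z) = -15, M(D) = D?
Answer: -4122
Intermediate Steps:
m(x) = 1 (m(x) = x/x = 1)
F(m(-4)) - 4107 = -15 - 4107 = -4122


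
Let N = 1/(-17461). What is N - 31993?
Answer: -558629774/17461 ≈ -31993.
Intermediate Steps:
N = -1/17461 ≈ -5.7271e-5
N - 31993 = -1/17461 - 31993 = -558629774/17461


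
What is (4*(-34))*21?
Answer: -2856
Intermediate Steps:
(4*(-34))*21 = -136*21 = -2856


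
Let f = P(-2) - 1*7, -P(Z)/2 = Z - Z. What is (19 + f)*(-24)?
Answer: -288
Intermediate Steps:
P(Z) = 0 (P(Z) = -2*(Z - Z) = -2*0 = 0)
f = -7 (f = 0 - 1*7 = 0 - 7 = -7)
(19 + f)*(-24) = (19 - 7)*(-24) = 12*(-24) = -288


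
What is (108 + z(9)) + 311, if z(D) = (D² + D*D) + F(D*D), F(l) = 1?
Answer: 582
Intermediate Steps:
z(D) = 1 + 2*D² (z(D) = (D² + D*D) + 1 = (D² + D²) + 1 = 2*D² + 1 = 1 + 2*D²)
(108 + z(9)) + 311 = (108 + (1 + 2*9²)) + 311 = (108 + (1 + 2*81)) + 311 = (108 + (1 + 162)) + 311 = (108 + 163) + 311 = 271 + 311 = 582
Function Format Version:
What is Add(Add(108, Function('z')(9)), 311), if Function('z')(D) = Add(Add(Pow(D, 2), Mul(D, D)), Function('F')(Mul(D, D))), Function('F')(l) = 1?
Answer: 582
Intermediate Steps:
Function('z')(D) = Add(1, Mul(2, Pow(D, 2))) (Function('z')(D) = Add(Add(Pow(D, 2), Mul(D, D)), 1) = Add(Add(Pow(D, 2), Pow(D, 2)), 1) = Add(Mul(2, Pow(D, 2)), 1) = Add(1, Mul(2, Pow(D, 2))))
Add(Add(108, Function('z')(9)), 311) = Add(Add(108, Add(1, Mul(2, Pow(9, 2)))), 311) = Add(Add(108, Add(1, Mul(2, 81))), 311) = Add(Add(108, Add(1, 162)), 311) = Add(Add(108, 163), 311) = Add(271, 311) = 582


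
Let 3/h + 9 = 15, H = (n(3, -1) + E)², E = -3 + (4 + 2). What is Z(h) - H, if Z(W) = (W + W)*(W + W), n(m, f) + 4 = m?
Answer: -3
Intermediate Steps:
E = 3 (E = -3 + 6 = 3)
n(m, f) = -4 + m
H = 4 (H = ((-4 + 3) + 3)² = (-1 + 3)² = 2² = 4)
h = ½ (h = 3/(-9 + 15) = 3/6 = 3*(⅙) = ½ ≈ 0.50000)
Z(W) = 4*W² (Z(W) = (2*W)*(2*W) = 4*W²)
Z(h) - H = 4*(½)² - 1*4 = 4*(¼) - 4 = 1 - 4 = -3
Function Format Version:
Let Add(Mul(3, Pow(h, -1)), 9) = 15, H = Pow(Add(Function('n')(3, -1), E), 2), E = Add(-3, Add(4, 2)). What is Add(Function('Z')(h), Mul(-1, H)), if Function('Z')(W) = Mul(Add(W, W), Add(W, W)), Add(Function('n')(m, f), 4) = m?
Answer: -3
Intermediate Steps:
E = 3 (E = Add(-3, 6) = 3)
Function('n')(m, f) = Add(-4, m)
H = 4 (H = Pow(Add(Add(-4, 3), 3), 2) = Pow(Add(-1, 3), 2) = Pow(2, 2) = 4)
h = Rational(1, 2) (h = Mul(3, Pow(Add(-9, 15), -1)) = Mul(3, Pow(6, -1)) = Mul(3, Rational(1, 6)) = Rational(1, 2) ≈ 0.50000)
Function('Z')(W) = Mul(4, Pow(W, 2)) (Function('Z')(W) = Mul(Mul(2, W), Mul(2, W)) = Mul(4, Pow(W, 2)))
Add(Function('Z')(h), Mul(-1, H)) = Add(Mul(4, Pow(Rational(1, 2), 2)), Mul(-1, 4)) = Add(Mul(4, Rational(1, 4)), -4) = Add(1, -4) = -3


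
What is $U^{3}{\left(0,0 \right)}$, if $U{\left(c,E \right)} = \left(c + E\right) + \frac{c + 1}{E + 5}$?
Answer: $\frac{1}{125} \approx 0.008$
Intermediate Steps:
$U{\left(c,E \right)} = E + c + \frac{1 + c}{5 + E}$ ($U{\left(c,E \right)} = \left(E + c\right) + \frac{1 + c}{5 + E} = E + c + \frac{1 + c}{5 + E}$)
$U^{3}{\left(0,0 \right)} = \left(\frac{1 + 0^{2} + 5 \cdot 0 + 6 \cdot 0 + 0 \cdot 0}{5 + 0}\right)^{3} = \left(\frac{1 + 0 + 0 + 0 + 0}{5}\right)^{3} = \left(\frac{1}{5} \cdot 1\right)^{3} = \left(\frac{1}{5}\right)^{3} = \frac{1}{125}$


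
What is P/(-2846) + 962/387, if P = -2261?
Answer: 3612859/1101402 ≈ 3.2802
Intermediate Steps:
P/(-2846) + 962/387 = -2261/(-2846) + 962/387 = -2261*(-1/2846) + 962*(1/387) = 2261/2846 + 962/387 = 3612859/1101402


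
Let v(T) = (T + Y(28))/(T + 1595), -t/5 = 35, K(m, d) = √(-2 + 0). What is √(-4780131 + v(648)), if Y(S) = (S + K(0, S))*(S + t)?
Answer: √(-24049081066143 - 329721*I*√2)/2243 ≈ 2.1196e-5 - 2186.4*I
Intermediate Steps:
K(m, d) = I*√2 (K(m, d) = √(-2) = I*√2)
t = -175 (t = -5*35 = -175)
Y(S) = (-175 + S)*(S + I*√2) (Y(S) = (S + I*√2)*(S - 175) = (S + I*√2)*(-175 + S) = (-175 + S)*(S + I*√2))
v(T) = (-4116 + T - 147*I*√2)/(1595 + T) (v(T) = (T + (28² - 175*28 - 175*I*√2 + I*28*√2))/(T + 1595) = (T + (784 - 4900 - 175*I*√2 + 28*I*√2))/(1595 + T) = (T + (-4116 - 147*I*√2))/(1595 + T) = (-4116 + T - 147*I*√2)/(1595 + T))
√(-4780131 + v(648)) = √(-4780131 + (-4116 + 648 - 147*I*√2)/(1595 + 648)) = √(-4780131 + (-3468 - 147*I*√2)/2243) = √(-4780131 + (-3468/2243 - 147*I*√2/2243)) = √(-10721837301/2243 - 147*I*√2/2243)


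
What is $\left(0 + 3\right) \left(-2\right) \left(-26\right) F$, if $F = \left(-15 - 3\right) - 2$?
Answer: $-3120$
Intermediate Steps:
$F = -20$ ($F = -18 - 2 = -20$)
$\left(0 + 3\right) \left(-2\right) \left(-26\right) F = \left(0 + 3\right) \left(-2\right) \left(-26\right) \left(-20\right) = 3 \left(-2\right) \left(-26\right) \left(-20\right) = \left(-6\right) \left(-26\right) \left(-20\right) = 156 \left(-20\right) = -3120$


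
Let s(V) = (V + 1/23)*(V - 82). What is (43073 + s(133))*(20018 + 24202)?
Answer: 50708798580/23 ≈ 2.2047e+9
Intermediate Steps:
s(V) = (-82 + V)*(1/23 + V) (s(V) = (V + 1/23)*(-82 + V) = (1/23 + V)*(-82 + V) = (-82 + V)*(1/23 + V))
(43073 + s(133))*(20018 + 24202) = (43073 + (-82/23 + 133² - 1885/23*133))*(20018 + 24202) = (43073 + (-82/23 + 17689 - 250705/23))*44220 = (43073 + 156060/23)*44220 = (1146739/23)*44220 = 50708798580/23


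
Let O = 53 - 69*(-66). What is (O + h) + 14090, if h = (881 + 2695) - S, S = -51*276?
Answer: 36349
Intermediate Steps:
S = -14076
h = 17652 (h = (881 + 2695) - 1*(-14076) = 3576 + 14076 = 17652)
O = 4607 (O = 53 + 4554 = 4607)
(O + h) + 14090 = (4607 + 17652) + 14090 = 22259 + 14090 = 36349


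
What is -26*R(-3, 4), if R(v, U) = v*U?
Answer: 312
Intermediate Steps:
R(v, U) = U*v
-26*R(-3, 4) = -104*(-3) = -26*(-12) = 312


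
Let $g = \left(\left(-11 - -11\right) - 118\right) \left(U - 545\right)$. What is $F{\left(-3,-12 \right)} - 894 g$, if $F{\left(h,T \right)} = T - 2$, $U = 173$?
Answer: $-39243038$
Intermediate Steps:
$F{\left(h,T \right)} = -2 + T$
$g = 43896$ ($g = \left(\left(-11 - -11\right) - 118\right) \left(173 - 545\right) = \left(\left(-11 + 11\right) - 118\right) \left(-372\right) = \left(0 - 118\right) \left(-372\right) = \left(-118\right) \left(-372\right) = 43896$)
$F{\left(-3,-12 \right)} - 894 g = \left(-2 - 12\right) - 39243024 = -14 - 39243024 = -39243038$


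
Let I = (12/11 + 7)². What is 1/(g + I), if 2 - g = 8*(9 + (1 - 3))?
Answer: 121/1387 ≈ 0.087239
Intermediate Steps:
g = -54 (g = 2 - 8*(9 + (1 - 3)) = 2 - 8*(9 - 2) = 2 - 8*7 = 2 - 1*56 = 2 - 56 = -54)
I = 7921/121 (I = (12*(1/11) + 7)² = (12/11 + 7)² = (89/11)² = 7921/121 ≈ 65.463)
1/(g + I) = 1/(-54 + 7921/121) = 1/(1387/121) = 121/1387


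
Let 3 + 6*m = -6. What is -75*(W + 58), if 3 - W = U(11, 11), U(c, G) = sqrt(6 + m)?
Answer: -4575 + 225*sqrt(2)/2 ≈ -4415.9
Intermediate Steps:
m = -3/2 (m = -1/2 + (1/6)*(-6) = -1/2 - 1 = -3/2 ≈ -1.5000)
U(c, G) = 3*sqrt(2)/2 (U(c, G) = sqrt(6 - 3/2) = sqrt(9/2) = 3*sqrt(2)/2)
W = 3 - 3*sqrt(2)/2 ≈ 0.87868
-75*(W + 58) = -75*((3 - 3*sqrt(2)/2) + 58) = -75*(61 - 3*sqrt(2)/2) = -4575 + 225*sqrt(2)/2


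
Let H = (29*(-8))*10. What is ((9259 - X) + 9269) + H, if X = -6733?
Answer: 22941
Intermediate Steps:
H = -2320 (H = -232*10 = -2320)
((9259 - X) + 9269) + H = ((9259 - 1*(-6733)) + 9269) - 2320 = ((9259 + 6733) + 9269) - 2320 = (15992 + 9269) - 2320 = 25261 - 2320 = 22941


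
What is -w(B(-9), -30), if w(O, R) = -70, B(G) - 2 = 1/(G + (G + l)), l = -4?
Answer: 70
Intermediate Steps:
B(G) = 2 + 1/(-4 + 2*G) (B(G) = 2 + 1/(G + (G - 4)) = 2 + 1/(G + (-4 + G)) = 2 + 1/(-4 + 2*G))
-w(B(-9), -30) = -1*(-70) = 70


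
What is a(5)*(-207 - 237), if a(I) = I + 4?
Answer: -3996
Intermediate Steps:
a(I) = 4 + I
a(5)*(-207 - 237) = (4 + 5)*(-207 - 237) = 9*(-444) = -3996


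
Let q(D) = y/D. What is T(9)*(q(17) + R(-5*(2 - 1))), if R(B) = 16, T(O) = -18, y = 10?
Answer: -5076/17 ≈ -298.59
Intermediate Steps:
q(D) = 10/D
T(9)*(q(17) + R(-5*(2 - 1))) = -18*(10/17 + 16) = -18*282/17 = -5076/17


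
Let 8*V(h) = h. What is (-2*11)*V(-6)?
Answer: 33/2 ≈ 16.500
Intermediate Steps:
V(h) = h/8
(-2*11)*V(-6) = (-2*11)*((⅛)*(-6)) = -22*(-¾) = 33/2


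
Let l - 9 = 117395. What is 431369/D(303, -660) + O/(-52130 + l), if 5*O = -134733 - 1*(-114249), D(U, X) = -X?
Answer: 426582973/652740 ≈ 653.53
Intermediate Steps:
l = 117404 (l = 9 + 117395 = 117404)
O = -20484/5 (O = (-134733 - 1*(-114249))/5 = (-134733 + 114249)/5 = (1/5)*(-20484) = -20484/5 ≈ -4096.8)
431369/D(303, -660) + O/(-52130 + l) = 431369/((-1*(-660))) - 20484/(5*(-52130 + 117404)) = 431369/660 - 20484/5/65274 = 431369*(1/660) - 20484/5*1/65274 = 431369/660 - 3414/54395 = 426582973/652740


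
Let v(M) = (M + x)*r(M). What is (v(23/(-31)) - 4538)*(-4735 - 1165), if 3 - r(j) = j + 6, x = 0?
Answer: 25720507200/961 ≈ 2.6764e+7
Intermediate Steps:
r(j) = -3 - j (r(j) = 3 - (j + 6) = 3 - (6 + j) = 3 + (-6 - j) = -3 - j)
v(M) = M*(-3 - M) (v(M) = (M + 0)*(-3 - M) = M*(-3 - M))
(v(23/(-31)) - 4538)*(-4735 - 1165) = (-23/(-31)*(3 + 23/(-31)) - 4538)*(-4735 - 1165) = (-23*(-1/31)*(3 + 23*(-1/31)) - 4538)*(-5900) = (-1*(-23/31)*(3 - 23/31) - 4538)*(-5900) = (-1*(-23/31)*70/31 - 4538)*(-5900) = (1610/961 - 4538)*(-5900) = -4359408/961*(-5900) = 25720507200/961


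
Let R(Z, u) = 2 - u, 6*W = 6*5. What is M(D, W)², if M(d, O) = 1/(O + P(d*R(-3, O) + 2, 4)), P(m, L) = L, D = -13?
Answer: 1/81 ≈ 0.012346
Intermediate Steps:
W = 5 (W = (6*5)/6 = (⅙)*30 = 5)
M(d, O) = 1/(4 + O) (M(d, O) = 1/(O + 4) = 1/(4 + O))
M(D, W)² = (1/(4 + 5))² = (1/9)² = (⅑)² = 1/81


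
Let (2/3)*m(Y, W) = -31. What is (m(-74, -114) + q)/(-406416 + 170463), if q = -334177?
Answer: 668447/471906 ≈ 1.4165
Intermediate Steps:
m(Y, W) = -93/2 (m(Y, W) = (3/2)*(-31) = -93/2)
(m(-74, -114) + q)/(-406416 + 170463) = (-93/2 - 334177)/(-406416 + 170463) = -668447/2/(-235953) = -668447/2*(-1/235953) = 668447/471906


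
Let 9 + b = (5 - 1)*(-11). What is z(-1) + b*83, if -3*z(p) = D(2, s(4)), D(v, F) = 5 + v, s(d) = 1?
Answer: -13204/3 ≈ -4401.3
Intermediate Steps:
z(p) = -7/3 (z(p) = -(5 + 2)/3 = -⅓*7 = -7/3)
b = -53 (b = -9 + (5 - 1)*(-11) = -9 + 4*(-11) = -9 - 44 = -53)
z(-1) + b*83 = -7/3 - 53*83 = -7/3 - 4399 = -13204/3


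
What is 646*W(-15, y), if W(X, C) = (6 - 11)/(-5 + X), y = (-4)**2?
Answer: 323/2 ≈ 161.50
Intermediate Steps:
y = 16
W(X, C) = -5/(-5 + X)
646*W(-15, y) = 646*(-5/(-5 - 15)) = 646*(-5/(-20)) = 646*(-5*(-1/20)) = 646*(1/4) = 323/2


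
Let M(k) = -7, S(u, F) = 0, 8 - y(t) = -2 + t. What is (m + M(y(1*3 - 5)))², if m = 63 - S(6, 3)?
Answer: 3136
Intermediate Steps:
y(t) = 10 - t (y(t) = 8 - (-2 + t) = 8 + (2 - t) = 10 - t)
m = 63 (m = 63 - 1*0 = 63 + 0 = 63)
(m + M(y(1*3 - 5)))² = (63 - 7)² = 56² = 3136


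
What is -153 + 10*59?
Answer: 437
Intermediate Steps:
-153 + 10*59 = -153 + 590 = 437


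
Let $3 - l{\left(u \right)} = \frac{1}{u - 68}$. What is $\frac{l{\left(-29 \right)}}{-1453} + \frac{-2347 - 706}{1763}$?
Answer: $- \frac{10018783}{5778581} \approx -1.7338$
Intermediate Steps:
$l{\left(u \right)} = 3 - \frac{1}{-68 + u}$ ($l{\left(u \right)} = 3 - \frac{1}{u - 68} = 3 - \frac{1}{-68 + u}$)
$\frac{l{\left(-29 \right)}}{-1453} + \frac{-2347 - 706}{1763} = \frac{\frac{1}{-68 - 29} \left(-205 + 3 \left(-29\right)\right)}{-1453} + \frac{-2347 - 706}{1763} = \frac{-205 - 87}{-97} \left(- \frac{1}{1453}\right) + \left(-2347 - 706\right) \frac{1}{1763} = \left(- \frac{1}{97}\right) \left(-292\right) \left(- \frac{1}{1453}\right) - \frac{71}{41} = \frac{292}{97} \left(- \frac{1}{1453}\right) - \frac{71}{41} = - \frac{292}{140941} - \frac{71}{41} = - \frac{10018783}{5778581}$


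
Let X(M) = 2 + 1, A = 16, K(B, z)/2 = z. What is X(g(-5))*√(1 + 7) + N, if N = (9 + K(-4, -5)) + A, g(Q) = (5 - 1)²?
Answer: 15 + 6*√2 ≈ 23.485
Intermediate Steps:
K(B, z) = 2*z
g(Q) = 16 (g(Q) = 4² = 16)
X(M) = 3
N = 15 (N = (9 + 2*(-5)) + 16 = (9 - 10) + 16 = -1 + 16 = 15)
X(g(-5))*√(1 + 7) + N = 3*√(1 + 7) + 15 = 3*√8 + 15 = 3*(2*√2) + 15 = 6*√2 + 15 = 15 + 6*√2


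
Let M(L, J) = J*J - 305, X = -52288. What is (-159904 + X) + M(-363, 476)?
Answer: 14079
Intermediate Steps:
M(L, J) = -305 + J**2 (M(L, J) = J**2 - 305 = -305 + J**2)
(-159904 + X) + M(-363, 476) = (-159904 - 52288) + (-305 + 476**2) = -212192 + (-305 + 226576) = -212192 + 226271 = 14079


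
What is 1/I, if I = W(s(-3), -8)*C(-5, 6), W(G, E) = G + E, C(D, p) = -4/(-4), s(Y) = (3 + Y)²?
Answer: -⅛ ≈ -0.12500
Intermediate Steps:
C(D, p) = 1 (C(D, p) = -4*(-¼) = 1)
W(G, E) = E + G
I = -8 (I = (-8 + (3 - 3)²)*1 = (-8 + 0²)*1 = (-8 + 0)*1 = -8*1 = -8)
1/I = 1/(-8) = -⅛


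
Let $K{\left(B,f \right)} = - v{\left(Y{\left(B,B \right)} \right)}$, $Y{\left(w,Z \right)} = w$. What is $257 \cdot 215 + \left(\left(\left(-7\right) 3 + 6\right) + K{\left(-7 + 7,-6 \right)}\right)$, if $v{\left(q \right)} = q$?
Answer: $55240$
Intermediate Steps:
$K{\left(B,f \right)} = - B$
$257 \cdot 215 + \left(\left(\left(-7\right) 3 + 6\right) + K{\left(-7 + 7,-6 \right)}\right) = 257 \cdot 215 + \left(\left(\left(-7\right) 3 + 6\right) - \left(-7 + 7\right)\right) = 55255 + \left(\left(-21 + 6\right) - 0\right) = 55255 + \left(-15 + 0\right) = 55255 - 15 = 55240$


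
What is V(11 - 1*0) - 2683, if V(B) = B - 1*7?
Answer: -2679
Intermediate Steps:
V(B) = -7 + B (V(B) = B - 7 = -7 + B)
V(11 - 1*0) - 2683 = (-7 + (11 - 1*0)) - 2683 = (-7 + (11 + 0)) - 2683 = (-7 + 11) - 2683 = 4 - 2683 = -2679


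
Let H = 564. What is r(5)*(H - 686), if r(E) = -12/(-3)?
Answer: -488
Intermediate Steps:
r(E) = 4 (r(E) = -12*(-1/3) = 4)
r(5)*(H - 686) = 4*(564 - 686) = 4*(-122) = -488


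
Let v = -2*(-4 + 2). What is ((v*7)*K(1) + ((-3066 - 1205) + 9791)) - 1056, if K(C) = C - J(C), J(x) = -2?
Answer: 4548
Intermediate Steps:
v = 4 (v = -2*(-2) = 4)
K(C) = 2 + C (K(C) = C - 1*(-2) = C + 2 = 2 + C)
((v*7)*K(1) + ((-3066 - 1205) + 9791)) - 1056 = ((4*7)*(2 + 1) + ((-3066 - 1205) + 9791)) - 1056 = (28*3 + (-4271 + 9791)) - 1056 = (84 + 5520) - 1056 = 5604 - 1056 = 4548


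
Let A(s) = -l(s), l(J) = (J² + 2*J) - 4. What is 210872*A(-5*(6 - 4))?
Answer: -16026272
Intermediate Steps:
l(J) = -4 + J² + 2*J
A(s) = 4 - s² - 2*s (A(s) = -(-4 + s² + 2*s) = 4 - s² - 2*s)
210872*A(-5*(6 - 4)) = 210872*(4 - (-5*(6 - 4))² - (-10)*(6 - 4)) = 210872*(4 - (-5*2)² - (-10)*2) = 210872*(4 - 1*(-10)² - 2*(-10)) = 210872*(4 - 1*100 + 20) = 210872*(4 - 100 + 20) = 210872*(-76) = -16026272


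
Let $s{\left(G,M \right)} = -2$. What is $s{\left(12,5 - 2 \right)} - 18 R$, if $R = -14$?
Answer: $250$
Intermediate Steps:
$s{\left(12,5 - 2 \right)} - 18 R = -2 - -252 = -2 + 252 = 250$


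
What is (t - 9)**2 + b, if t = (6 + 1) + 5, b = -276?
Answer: -267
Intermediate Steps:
t = 12 (t = 7 + 5 = 12)
(t - 9)**2 + b = (12 - 9)**2 - 276 = 3**2 - 276 = 9 - 276 = -267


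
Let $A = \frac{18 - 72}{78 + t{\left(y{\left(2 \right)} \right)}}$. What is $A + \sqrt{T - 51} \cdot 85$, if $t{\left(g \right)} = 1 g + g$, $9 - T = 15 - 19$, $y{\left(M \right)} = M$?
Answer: $- \frac{27}{41} + 85 i \sqrt{38} \approx -0.65854 + 523.98 i$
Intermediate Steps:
$T = 13$ ($T = 9 - \left(15 - 19\right) = 9 - -4 = 9 + 4 = 13$)
$t{\left(g \right)} = 2 g$ ($t{\left(g \right)} = g + g = 2 g$)
$A = - \frac{27}{41}$ ($A = \frac{18 - 72}{78 + 2 \cdot 2} = - \frac{54}{78 + 4} = - \frac{54}{82} = \left(-54\right) \frac{1}{82} = - \frac{27}{41} \approx -0.65854$)
$A + \sqrt{T - 51} \cdot 85 = - \frac{27}{41} + \sqrt{13 - 51} \cdot 85 = - \frac{27}{41} + \sqrt{-38} \cdot 85 = - \frac{27}{41} + i \sqrt{38} \cdot 85 = - \frac{27}{41} + 85 i \sqrt{38}$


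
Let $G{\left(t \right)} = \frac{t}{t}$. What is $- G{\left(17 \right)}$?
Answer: $-1$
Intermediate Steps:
$G{\left(t \right)} = 1$
$- G{\left(17 \right)} = \left(-1\right) 1 = -1$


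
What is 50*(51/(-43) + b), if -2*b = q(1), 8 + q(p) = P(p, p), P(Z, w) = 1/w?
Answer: 4975/43 ≈ 115.70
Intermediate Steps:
q(p) = -8 + 1/p
b = 7/2 (b = -(-8 + 1/1)/2 = -(-8 + 1)/2 = -½*(-7) = 7/2 ≈ 3.5000)
50*(51/(-43) + b) = 50*(51/(-43) + 7/2) = 50*(51*(-1/43) + 7/2) = 50*(-51/43 + 7/2) = 50*(199/86) = 4975/43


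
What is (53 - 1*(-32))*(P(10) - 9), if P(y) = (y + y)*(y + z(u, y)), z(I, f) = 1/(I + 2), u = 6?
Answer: 32895/2 ≈ 16448.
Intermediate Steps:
z(I, f) = 1/(2 + I)
P(y) = 2*y*(⅛ + y) (P(y) = (y + y)*(y + 1/(2 + 6)) = (2*y)*(y + 1/8) = (2*y)*(y + ⅛) = (2*y)*(⅛ + y) = 2*y*(⅛ + y))
(53 - 1*(-32))*(P(10) - 9) = (53 - 1*(-32))*((¼)*10*(1 + 8*10) - 9) = (53 + 32)*((¼)*10*(1 + 80) - 9) = 85*((¼)*10*81 - 9) = 85*(405/2 - 9) = 85*(387/2) = 32895/2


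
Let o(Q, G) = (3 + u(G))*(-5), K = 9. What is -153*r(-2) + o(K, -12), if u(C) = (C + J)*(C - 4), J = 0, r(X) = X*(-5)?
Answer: -2505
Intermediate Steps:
r(X) = -5*X
u(C) = C*(-4 + C) (u(C) = (C + 0)*(C - 4) = C*(-4 + C))
o(Q, G) = -15 - 5*G*(-4 + G) (o(Q, G) = (3 + G*(-4 + G))*(-5) = -15 - 5*G*(-4 + G))
-153*r(-2) + o(K, -12) = -(-765)*(-2) + (-15 - 5*(-12)**2 + 20*(-12)) = -153*10 + (-15 - 5*144 - 240) = -1530 + (-15 - 720 - 240) = -1530 - 975 = -2505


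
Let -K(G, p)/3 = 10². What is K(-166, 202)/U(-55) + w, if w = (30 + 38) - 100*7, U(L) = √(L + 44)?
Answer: -632 + 300*I*√11/11 ≈ -632.0 + 90.453*I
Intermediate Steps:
K(G, p) = -300 (K(G, p) = -3*10² = -3*100 = -300)
U(L) = √(44 + L)
w = -632 (w = 68 - 700 = -632)
K(-166, 202)/U(-55) + w = -300/√(44 - 55) - 632 = -300*(-I*√11/11) - 632 = -(-300)*I*√11/11 - 632 = 300*I*√11/11 - 632 = -632 + 300*I*√11/11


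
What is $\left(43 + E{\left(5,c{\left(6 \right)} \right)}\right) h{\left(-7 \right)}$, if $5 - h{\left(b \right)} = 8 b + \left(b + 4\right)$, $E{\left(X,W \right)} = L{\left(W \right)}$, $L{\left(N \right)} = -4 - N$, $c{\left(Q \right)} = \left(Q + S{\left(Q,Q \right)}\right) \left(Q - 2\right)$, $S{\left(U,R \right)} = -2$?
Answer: $1472$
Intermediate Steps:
$c{\left(Q \right)} = \left(-2 + Q\right)^{2}$ ($c{\left(Q \right)} = \left(Q - 2\right) \left(Q - 2\right) = \left(-2 + Q\right) \left(-2 + Q\right) = \left(-2 + Q\right)^{2}$)
$E{\left(X,W \right)} = -4 - W$
$h{\left(b \right)} = 1 - 9 b$ ($h{\left(b \right)} = 5 - \left(8 b + \left(b + 4\right)\right) = 5 - \left(8 b + \left(4 + b\right)\right) = 5 - \left(4 + 9 b\right) = 1 - 9 b$)
$\left(43 + E{\left(5,c{\left(6 \right)} \right)}\right) h{\left(-7 \right)} = \left(43 - \left(44 - 24\right)\right) \left(1 - -63\right) = \left(43 - 20\right) \left(1 + 63\right) = \left(43 - 20\right) 64 = 23 \cdot 64 = 1472$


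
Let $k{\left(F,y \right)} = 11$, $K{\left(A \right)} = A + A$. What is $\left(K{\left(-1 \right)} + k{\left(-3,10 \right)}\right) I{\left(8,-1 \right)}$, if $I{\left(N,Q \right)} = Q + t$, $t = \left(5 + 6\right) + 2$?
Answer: $108$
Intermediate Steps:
$K{\left(A \right)} = 2 A$
$t = 13$ ($t = 11 + 2 = 13$)
$I{\left(N,Q \right)} = 13 + Q$ ($I{\left(N,Q \right)} = Q + 13 = 13 + Q$)
$\left(K{\left(-1 \right)} + k{\left(-3,10 \right)}\right) I{\left(8,-1 \right)} = \left(2 \left(-1\right) + 11\right) \left(13 - 1\right) = \left(-2 + 11\right) 12 = 9 \cdot 12 = 108$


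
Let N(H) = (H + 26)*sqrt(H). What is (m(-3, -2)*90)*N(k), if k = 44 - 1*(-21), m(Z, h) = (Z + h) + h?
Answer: -57330*sqrt(65) ≈ -4.6221e+5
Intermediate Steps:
m(Z, h) = Z + 2*h
k = 65 (k = 44 + 21 = 65)
N(H) = sqrt(H)*(26 + H) (N(H) = (26 + H)*sqrt(H) = sqrt(H)*(26 + H))
(m(-3, -2)*90)*N(k) = ((-3 + 2*(-2))*90)*(sqrt(65)*(26 + 65)) = ((-3 - 4)*90)*(sqrt(65)*91) = (-7*90)*(91*sqrt(65)) = -57330*sqrt(65)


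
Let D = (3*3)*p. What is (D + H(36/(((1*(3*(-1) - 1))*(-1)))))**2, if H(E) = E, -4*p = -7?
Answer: 9801/16 ≈ 612.56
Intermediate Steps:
p = 7/4 (p = -1/4*(-7) = 7/4 ≈ 1.7500)
D = 63/4 (D = (3*3)*(7/4) = 9*(7/4) = 63/4 ≈ 15.750)
(D + H(36/(((1*(3*(-1) - 1))*(-1)))))**2 = (63/4 + 36/(((1*(3*(-1) - 1))*(-1))))**2 = (63/4 + 36/(((1*(-3 - 1))*(-1))))**2 = (63/4 + 36/(((1*(-4))*(-1))))**2 = (63/4 + 36/((-4*(-1))))**2 = (63/4 + 36/4)**2 = (63/4 + 36*(1/4))**2 = (63/4 + 9)**2 = (99/4)**2 = 9801/16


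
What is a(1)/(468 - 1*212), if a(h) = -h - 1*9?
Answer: -5/128 ≈ -0.039063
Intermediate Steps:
a(h) = -9 - h (a(h) = -h - 9 = -9 - h)
a(1)/(468 - 1*212) = (-9 - 1*1)/(468 - 1*212) = (-9 - 1)/(468 - 212) = -10/256 = -10*1/256 = -5/128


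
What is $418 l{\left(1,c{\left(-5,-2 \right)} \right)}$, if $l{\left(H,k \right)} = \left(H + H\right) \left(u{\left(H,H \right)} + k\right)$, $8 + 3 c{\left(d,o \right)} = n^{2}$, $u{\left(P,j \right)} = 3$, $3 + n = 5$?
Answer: $\frac{4180}{3} \approx 1393.3$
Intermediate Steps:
$n = 2$ ($n = -3 + 5 = 2$)
$c{\left(d,o \right)} = - \frac{4}{3}$ ($c{\left(d,o \right)} = - \frac{8}{3} + \frac{2^{2}}{3} = - \frac{8}{3} + \frac{1}{3} \cdot 4 = - \frac{8}{3} + \frac{4}{3} = - \frac{4}{3}$)
$l{\left(H,k \right)} = 2 H \left(3 + k\right)$ ($l{\left(H,k \right)} = \left(H + H\right) \left(3 + k\right) = 2 H \left(3 + k\right)$)
$418 l{\left(1,c{\left(-5,-2 \right)} \right)} = 418 \cdot 2 \cdot 1 \left(3 - \frac{4}{3}\right) = 418 \cdot 2 \cdot 1 \cdot \frac{5}{3} = 418 \cdot \frac{10}{3} = \frac{4180}{3}$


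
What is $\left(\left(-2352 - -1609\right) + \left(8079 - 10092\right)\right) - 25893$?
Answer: $-28649$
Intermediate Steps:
$\left(\left(-2352 - -1609\right) + \left(8079 - 10092\right)\right) - 25893 = \left(\left(-2352 + 1609\right) - 2013\right) - 25893 = \left(-743 - 2013\right) - 25893 = -2756 - 25893 = -28649$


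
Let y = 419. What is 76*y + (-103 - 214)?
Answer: 31527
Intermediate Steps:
76*y + (-103 - 214) = 76*419 + (-103 - 214) = 31844 - 317 = 31527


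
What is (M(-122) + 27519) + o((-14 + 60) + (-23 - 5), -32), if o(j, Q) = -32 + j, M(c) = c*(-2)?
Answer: 27749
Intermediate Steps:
M(c) = -2*c
(M(-122) + 27519) + o((-14 + 60) + (-23 - 5), -32) = (-2*(-122) + 27519) + (-32 + ((-14 + 60) + (-23 - 5))) = (244 + 27519) + (-32 + (46 - 28)) = 27763 + (-32 + 18) = 27763 - 14 = 27749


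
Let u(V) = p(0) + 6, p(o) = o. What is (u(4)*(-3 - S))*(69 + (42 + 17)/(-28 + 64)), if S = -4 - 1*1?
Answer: 2543/3 ≈ 847.67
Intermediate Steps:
S = -5 (S = -4 - 1 = -5)
u(V) = 6 (u(V) = 0 + 6 = 6)
(u(4)*(-3 - S))*(69 + (42 + 17)/(-28 + 64)) = (6*(-3 - 1*(-5)))*(69 + (42 + 17)/(-28 + 64)) = (6*(-3 + 5))*(69 + 59/36) = (6*2)*(69 + 59*(1/36)) = 12*(69 + 59/36) = 12*(2543/36) = 2543/3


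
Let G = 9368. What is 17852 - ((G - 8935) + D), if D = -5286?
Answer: 22705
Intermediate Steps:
17852 - ((G - 8935) + D) = 17852 - ((9368 - 8935) - 5286) = 17852 - (433 - 5286) = 17852 - 1*(-4853) = 17852 + 4853 = 22705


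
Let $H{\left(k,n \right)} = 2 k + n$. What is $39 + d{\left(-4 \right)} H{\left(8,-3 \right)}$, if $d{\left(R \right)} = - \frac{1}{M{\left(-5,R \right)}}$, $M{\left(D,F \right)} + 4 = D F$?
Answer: $\frac{611}{16} \approx 38.188$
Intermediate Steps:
$M{\left(D,F \right)} = -4 + D F$
$H{\left(k,n \right)} = n + 2 k$
$d{\left(R \right)} = - \frac{1}{-4 - 5 R}$
$39 + d{\left(-4 \right)} H{\left(8,-3 \right)} = 39 + \frac{-3 + 2 \cdot 8}{4 + 5 \left(-4\right)} = 39 + \frac{-3 + 16}{4 - 20} = 39 + \frac{1}{-16} \cdot 13 = 39 - \frac{13}{16} = \frac{611}{16}$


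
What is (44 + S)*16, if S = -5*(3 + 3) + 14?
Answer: 448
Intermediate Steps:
S = -16 (S = -5*6 + 14 = -30 + 14 = -16)
(44 + S)*16 = (44 - 16)*16 = 28*16 = 448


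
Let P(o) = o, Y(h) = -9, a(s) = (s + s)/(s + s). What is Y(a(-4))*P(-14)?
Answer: 126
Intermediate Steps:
a(s) = 1 (a(s) = (2*s)/((2*s)) = (2*s)*(1/(2*s)) = 1)
Y(a(-4))*P(-14) = -9*(-14) = 126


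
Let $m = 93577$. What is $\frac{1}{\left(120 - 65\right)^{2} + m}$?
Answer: $\frac{1}{96602} \approx 1.0352 \cdot 10^{-5}$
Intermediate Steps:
$\frac{1}{\left(120 - 65\right)^{2} + m} = \frac{1}{\left(120 - 65\right)^{2} + 93577} = \frac{1}{55^{2} + 93577} = \frac{1}{3025 + 93577} = \frac{1}{96602}$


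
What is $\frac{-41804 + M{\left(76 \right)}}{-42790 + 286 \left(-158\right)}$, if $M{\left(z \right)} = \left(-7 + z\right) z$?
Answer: $\frac{18280}{43989} \approx 0.41556$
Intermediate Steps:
$M{\left(z \right)} = z \left(-7 + z\right)$
$\frac{-41804 + M{\left(76 \right)}}{-42790 + 286 \left(-158\right)} = \frac{-41804 + 76 \left(-7 + 76\right)}{-42790 + 286 \left(-158\right)} = \frac{-41804 + 76 \cdot 69}{-42790 - 45188} = \frac{-41804 + 5244}{-87978} = \left(-36560\right) \left(- \frac{1}{87978}\right) = \frac{18280}{43989}$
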